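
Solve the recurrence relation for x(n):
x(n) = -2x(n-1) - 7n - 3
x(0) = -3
First-order linear with linear forcing.
Homogeneous solution: x_h(n) = A·(-2)^n.
Try particular x_p(n) = pn + q. Substituting:
  pn + q = -2(p(n-1) + q) - 7n - 3.
Matching the n-coefficient: p = -2p - 7 ⇒ p = - \frac{7}{3}.
Matching constants: q = 2p - 2q - 3 ⇒ q = - \frac{23}{9}.
General: x(n) = A·(-2)^n - \frac{7 n}{3} - \frac{23}{9}.
Apply x(0) = -3: A - \frac{23}{9} = -3 ⇒ A = - \frac{4}{9}.
So x(n) = - \frac{4 \left(-2\right)^{n}}{9} - \frac{7 n}{3} - \frac{23}{9}.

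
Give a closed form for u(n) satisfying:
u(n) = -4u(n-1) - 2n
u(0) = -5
First-order linear with linear forcing.
Homogeneous solution: u_h(n) = A·(-4)^n.
Try particular u_p(n) = pn + q. Substituting:
  pn + q = -4(p(n-1) + q) - 2n.
Matching the n-coefficient: p = -4p - 2 ⇒ p = - \frac{2}{5}.
Matching constants: q = 4p - 4q ⇒ q = - \frac{8}{25}.
General: u(n) = A·(-4)^n - \frac{2 n}{5} - \frac{8}{25}.
Apply u(0) = -5: A - \frac{8}{25} = -5 ⇒ A = - \frac{117}{25}.
So u(n) = - \frac{117 \left(-4\right)^{n}}{25} - \frac{2 n}{5} - \frac{8}{25}.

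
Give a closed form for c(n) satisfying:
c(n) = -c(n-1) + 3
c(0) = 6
First-order linear non-homogeneous.
Homogeneous solution: c_h(n) = A·(-1)^n.
Try constant particular solution c_p = K: K = -K + 3 ⇒ K = \frac{3}{2}.
General: c(n) = A·(-1)^n + \frac{3}{2}.
Apply c(0) = 6: A + \frac{3}{2} = 6 ⇒ A = \frac{9}{2}.
So c(n) = \frac{9 \left(-1\right)^{n}}{2} + \frac{3}{2}.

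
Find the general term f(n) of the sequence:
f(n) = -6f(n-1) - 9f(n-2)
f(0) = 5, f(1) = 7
Characteristic equation: x² + 6x + 9 = 0, which is (x - (-3))².
Repeated root r = -3.
General solution: f(n) = (A + Bn)·(-3)^n.
From f(0) = 5: A = 5.
From f(1) = 7: (A + B)·(-3) = 7 ⇒ B = - \frac{22}{3}.
So f(n) = \left(5 - \frac{22 n}{3}\right) \cdot (-3)^n.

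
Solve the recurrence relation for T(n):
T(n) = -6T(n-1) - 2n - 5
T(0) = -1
First-order linear with linear forcing.
Homogeneous solution: T_h(n) = A·(-6)^n.
Try particular T_p(n) = pn + q. Substituting:
  pn + q = -6(p(n-1) + q) - 2n - 5.
Matching the n-coefficient: p = -6p - 2 ⇒ p = - \frac{2}{7}.
Matching constants: q = 6p - 6q - 5 ⇒ q = - \frac{47}{49}.
General: T(n) = A·(-6)^n - \frac{2 n}{7} - \frac{47}{49}.
Apply T(0) = -1: A - \frac{47}{49} = -1 ⇒ A = - \frac{2}{49}.
So T(n) = - \frac{2 \left(-6\right)^{n}}{49} - \frac{2 n}{7} - \frac{47}{49}.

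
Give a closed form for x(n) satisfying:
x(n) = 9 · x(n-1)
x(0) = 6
Pure geometric recurrence with ratio 9.
By induction x(n) = x(0) · (9)^n = 6 \cdot 9^{n}.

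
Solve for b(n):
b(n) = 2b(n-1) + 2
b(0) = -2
First-order linear non-homogeneous.
Homogeneous solution: b_h(n) = A·(2)^n.
Try constant particular solution b_p = K: K = 2K + 2 ⇒ K = -2.
General: b(n) = A·(2)^n - 2.
Apply b(0) = -2: A - 2 = -2 ⇒ A = 0.
So b(n) = -2.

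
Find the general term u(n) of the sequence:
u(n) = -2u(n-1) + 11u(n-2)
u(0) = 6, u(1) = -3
Characteristic equation: x² + 2x - 11 = 0.
Discriminant Δ = (-2)² + 4·(11) = 48.
Roots r₁,₂ = (-2 ± √48)/2, so r₁ = -1 + 2 \sqrt{3}, r₂ = - 2 \sqrt{3} - 1.
General solution: u(n) = A·r₁^n + B·r₂^n.
From the initial conditions, A + B = 6 and r₁A + r₂B = -3.
Since r₁ - r₂ = √48: A = (-3 - (6)r₂)/√48 = \frac{\sqrt{3}}{4} + 3, and B = 6 - A = 3 - \frac{\sqrt{3}}{4}.
So u(n) = \left(\frac{\sqrt{3}}{4} + 3\right)\left(-1 + 2 \sqrt{3}\right)^n + \left(3 - \frac{\sqrt{3}}{4}\right)\left(- 2 \sqrt{3} - 1\right)^n.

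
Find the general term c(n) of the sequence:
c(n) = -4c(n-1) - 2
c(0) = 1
First-order linear non-homogeneous.
Homogeneous solution: c_h(n) = A·(-4)^n.
Try constant particular solution c_p = K: K = -4K - 2 ⇒ K = - \frac{2}{5}.
General: c(n) = A·(-4)^n - \frac{2}{5}.
Apply c(0) = 1: A - \frac{2}{5} = 1 ⇒ A = \frac{7}{5}.
So c(n) = \frac{7 \left(-4\right)^{n}}{5} - \frac{2}{5}.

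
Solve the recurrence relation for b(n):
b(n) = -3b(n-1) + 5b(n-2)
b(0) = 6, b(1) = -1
Characteristic equation: x² + 3x - 5 = 0.
Discriminant Δ = (-3)² + 4·(5) = 29.
Roots r₁,₂ = (-3 ± √29)/2, so r₁ = - \frac{3}{2} + \frac{\sqrt{29}}{2}, r₂ = - \frac{\sqrt{29}}{2} - \frac{3}{2}.
General solution: b(n) = A·r₁^n + B·r₂^n.
From the initial conditions, A + B = 6 and r₁A + r₂B = -1.
Since r₁ - r₂ = √29: A = (-1 - (6)r₂)/√29 = \frac{8 \sqrt{29}}{29} + 3, and B = 6 - A = 3 - \frac{8 \sqrt{29}}{29}.
So b(n) = \left(\frac{8 \sqrt{29}}{29} + 3\right)\left(- \frac{3}{2} + \frac{\sqrt{29}}{2}\right)^n + \left(3 - \frac{8 \sqrt{29}}{29}\right)\left(- \frac{\sqrt{29}}{2} - \frac{3}{2}\right)^n.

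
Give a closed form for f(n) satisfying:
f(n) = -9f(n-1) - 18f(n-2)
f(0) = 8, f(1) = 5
Characteristic equation: x² + 9x + 18 = 0, which factors as (x - (-6))(x - (-3)) = 0.
Roots r₁ = -6, r₂ = -3 (distinct).
General solution: f(n) = A·(-6)^n + B·(-3)^n.
From f(0) = 8: A + B = 8.
From f(1) = 5: -6A - 3B = 5.
Solving: A = - \frac{29}{3}, B = \frac{53}{3}.
So f(n) = \frac{53 \left(-3\right)^{n}}{3} - \frac{29 \left(-6\right)^{n}}{3}.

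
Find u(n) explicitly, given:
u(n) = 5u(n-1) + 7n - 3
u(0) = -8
First-order linear with linear forcing.
Homogeneous solution: u_h(n) = A·(5)^n.
Try particular u_p(n) = pn + q. Substituting:
  pn + q = 5(p(n-1) + q) + 7n - 3.
Matching the n-coefficient: p = 5p + 7 ⇒ p = - \frac{7}{4}.
Matching constants: q = -5p + 5q - 3 ⇒ q = - \frac{23}{16}.
General: u(n) = A·(5)^n - \frac{7 n}{4} - \frac{23}{16}.
Apply u(0) = -8: A - \frac{23}{16} = -8 ⇒ A = - \frac{105}{16}.
So u(n) = - \frac{105 \cdot 5^{n}}{16} - \frac{7 n}{4} - \frac{23}{16}.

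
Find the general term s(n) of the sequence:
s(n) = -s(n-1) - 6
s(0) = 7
First-order linear non-homogeneous.
Homogeneous solution: s_h(n) = A·(-1)^n.
Try constant particular solution s_p = K: K = -K - 6 ⇒ K = -3.
General: s(n) = A·(-1)^n - 3.
Apply s(0) = 7: A - 3 = 7 ⇒ A = 10.
So s(n) = 10 \left(-1\right)^{n} - 3.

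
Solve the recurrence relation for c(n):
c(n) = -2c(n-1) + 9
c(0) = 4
First-order linear non-homogeneous.
Homogeneous solution: c_h(n) = A·(-2)^n.
Try constant particular solution c_p = K: K = -2K + 9 ⇒ K = 3.
General: c(n) = A·(-2)^n + 3.
Apply c(0) = 4: A + 3 = 4 ⇒ A = 1.
So c(n) = \left(-2\right)^{n} + 3.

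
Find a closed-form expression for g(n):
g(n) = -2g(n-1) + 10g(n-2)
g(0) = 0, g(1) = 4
Characteristic equation: x² + 2x - 10 = 0.
Discriminant Δ = (-2)² + 4·(10) = 44.
Roots r₁,₂ = (-2 ± √44)/2, so r₁ = -1 + \sqrt{11}, r₂ = - \sqrt{11} - 1.
General solution: g(n) = A·r₁^n + B·r₂^n.
From the initial conditions, A + B = 0 and r₁A + r₂B = 4.
Since r₁ - r₂ = √44: A = (4 - (0)r₂)/√44 = \frac{2 \sqrt{11}}{11}, and B = 0 - A = - \frac{2 \sqrt{11}}{11}.
So g(n) = \left(\frac{2 \sqrt{11}}{11}\right)\left(-1 + \sqrt{11}\right)^n + \left(- \frac{2 \sqrt{11}}{11}\right)\left(- \sqrt{11} - 1\right)^n.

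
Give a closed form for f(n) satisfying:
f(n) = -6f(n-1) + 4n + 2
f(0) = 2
First-order linear with linear forcing.
Homogeneous solution: f_h(n) = A·(-6)^n.
Try particular f_p(n) = pn + q. Substituting:
  pn + q = -6(p(n-1) + q) + 4n + 2.
Matching the n-coefficient: p = -6p + 4 ⇒ p = \frac{4}{7}.
Matching constants: q = 6p - 6q + 2 ⇒ q = \frac{38}{49}.
General: f(n) = A·(-6)^n + \frac{4 n}{7} + \frac{38}{49}.
Apply f(0) = 2: A + \frac{38}{49} = 2 ⇒ A = \frac{60}{49}.
So f(n) = \frac{60 \left(-6\right)^{n}}{49} + \frac{4 n}{7} + \frac{38}{49}.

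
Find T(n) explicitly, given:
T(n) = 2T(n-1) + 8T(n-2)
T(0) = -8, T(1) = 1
Characteristic equation: x² - 2x - 8 = 0, which factors as (x - (-2))(x - (4)) = 0.
Roots r₁ = -2, r₂ = 4 (distinct).
General solution: T(n) = A·(-2)^n + B·(4)^n.
From T(0) = -8: A + B = -8.
From T(1) = 1: -2A + 4B = 1.
Solving: A = - \frac{11}{2}, B = - \frac{5}{2}.
So T(n) = - \frac{11 \left(-2\right)^{n}}{2} - \frac{5 \cdot 4^{n}}{2}.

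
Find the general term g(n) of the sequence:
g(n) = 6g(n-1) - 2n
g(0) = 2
First-order linear with linear forcing.
Homogeneous solution: g_h(n) = A·(6)^n.
Try particular g_p(n) = pn + q. Substituting:
  pn + q = 6(p(n-1) + q) - 2n.
Matching the n-coefficient: p = 6p - 2 ⇒ p = \frac{2}{5}.
Matching constants: q = -6p + 6q ⇒ q = \frac{12}{25}.
General: g(n) = A·(6)^n + \frac{2 n}{5} + \frac{12}{25}.
Apply g(0) = 2: A + \frac{12}{25} = 2 ⇒ A = \frac{38}{25}.
So g(n) = \frac{38 \cdot 6^{n}}{25} + \frac{2 n}{5} + \frac{12}{25}.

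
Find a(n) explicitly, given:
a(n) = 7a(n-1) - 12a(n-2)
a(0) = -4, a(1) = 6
Characteristic equation: x² - 7x + 12 = 0, which factors as (x - (4))(x - (3)) = 0.
Roots r₁ = 4, r₂ = 3 (distinct).
General solution: a(n) = A·(4)^n + B·(3)^n.
From a(0) = -4: A + B = -4.
From a(1) = 6: 4A + 3B = 6.
Solving: A = 18, B = -22.
So a(n) = - 22 \cdot 3^{n} + 18 \cdot 4^{n}.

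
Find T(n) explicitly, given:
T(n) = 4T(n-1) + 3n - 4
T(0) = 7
First-order linear with linear forcing.
Homogeneous solution: T_h(n) = A·(4)^n.
Try particular T_p(n) = pn + q. Substituting:
  pn + q = 4(p(n-1) + q) + 3n - 4.
Matching the n-coefficient: p = 4p + 3 ⇒ p = -1.
Matching constants: q = -4p + 4q - 4 ⇒ q = 0.
General: T(n) = A·(4)^n - n + 0.
Apply T(0) = 7: A + 0 = 7 ⇒ A = 7.
So T(n) = 7 \cdot 4^{n} - n.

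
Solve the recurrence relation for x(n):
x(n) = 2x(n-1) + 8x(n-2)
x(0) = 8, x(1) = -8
Characteristic equation: x² - 2x - 8 = 0, which factors as (x - (4))(x - (-2)) = 0.
Roots r₁ = 4, r₂ = -2 (distinct).
General solution: x(n) = A·(4)^n + B·(-2)^n.
From x(0) = 8: A + B = 8.
From x(1) = -8: 4A - 2B = -8.
Solving: A = \frac{4}{3}, B = \frac{20}{3}.
So x(n) = \frac{20 \left(-2\right)^{n}}{3} + \frac{4 \cdot 4^{n}}{3}.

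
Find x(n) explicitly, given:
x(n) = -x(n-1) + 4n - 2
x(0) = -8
First-order linear with linear forcing.
Homogeneous solution: x_h(n) = A·(-1)^n.
Try particular x_p(n) = pn + q. Substituting:
  pn + q = -(p(n-1) + q) + 4n - 2.
Matching the n-coefficient: p = -p + 4 ⇒ p = 2.
Matching constants: q = p - q - 2 ⇒ q = 0.
General: x(n) = A·(-1)^n + 2 n + 0.
Apply x(0) = -8: A + 0 = -8 ⇒ A = -8.
So x(n) = - 8 \left(-1\right)^{n} + 2 n.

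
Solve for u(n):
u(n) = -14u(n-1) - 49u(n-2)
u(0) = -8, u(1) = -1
Characteristic equation: x² + 14x + 49 = 0, which is (x - (-7))².
Repeated root r = -7.
General solution: u(n) = (A + Bn)·(-7)^n.
From u(0) = -8: A = -8.
From u(1) = -1: (A + B)·(-7) = -1 ⇒ B = \frac{57}{7}.
So u(n) = \left(\frac{57 n}{7} - 8\right) \cdot (-7)^n.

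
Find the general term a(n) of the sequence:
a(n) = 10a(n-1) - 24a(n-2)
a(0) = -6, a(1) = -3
Characteristic equation: x² - 10x + 24 = 0, which factors as (x - (6))(x - (4)) = 0.
Roots r₁ = 6, r₂ = 4 (distinct).
General solution: a(n) = A·(6)^n + B·(4)^n.
From a(0) = -6: A + B = -6.
From a(1) = -3: 6A + 4B = -3.
Solving: A = \frac{21}{2}, B = - \frac{33}{2}.
So a(n) = - \frac{33 \cdot 4^{n}}{2} + \frac{21 \cdot 6^{n}}{2}.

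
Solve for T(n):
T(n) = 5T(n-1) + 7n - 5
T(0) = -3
First-order linear with linear forcing.
Homogeneous solution: T_h(n) = A·(5)^n.
Try particular T_p(n) = pn + q. Substituting:
  pn + q = 5(p(n-1) + q) + 7n - 5.
Matching the n-coefficient: p = 5p + 7 ⇒ p = - \frac{7}{4}.
Matching constants: q = -5p + 5q - 5 ⇒ q = - \frac{15}{16}.
General: T(n) = A·(5)^n - \frac{7 n}{4} - \frac{15}{16}.
Apply T(0) = -3: A - \frac{15}{16} = -3 ⇒ A = - \frac{33}{16}.
So T(n) = - \frac{33 \cdot 5^{n}}{16} - \frac{7 n}{4} - \frac{15}{16}.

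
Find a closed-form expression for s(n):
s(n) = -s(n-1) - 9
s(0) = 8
First-order linear non-homogeneous.
Homogeneous solution: s_h(n) = A·(-1)^n.
Try constant particular solution s_p = K: K = -K - 9 ⇒ K = - \frac{9}{2}.
General: s(n) = A·(-1)^n - \frac{9}{2}.
Apply s(0) = 8: A - \frac{9}{2} = 8 ⇒ A = \frac{25}{2}.
So s(n) = \frac{25 \left(-1\right)^{n}}{2} - \frac{9}{2}.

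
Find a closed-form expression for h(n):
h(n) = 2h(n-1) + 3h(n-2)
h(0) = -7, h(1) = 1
Characteristic equation: x² - 2x - 3 = 0, which factors as (x - (-1))(x - (3)) = 0.
Roots r₁ = -1, r₂ = 3 (distinct).
General solution: h(n) = A·(-1)^n + B·(3)^n.
From h(0) = -7: A + B = -7.
From h(1) = 1: -A + 3B = 1.
Solving: A = - \frac{11}{2}, B = - \frac{3}{2}.
So h(n) = - \frac{11 \left(-1\right)^{n}}{2} - \frac{3 \cdot 3^{n}}{2}.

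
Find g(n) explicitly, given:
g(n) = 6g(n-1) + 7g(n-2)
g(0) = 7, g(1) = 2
Characteristic equation: x² - 6x - 7 = 0, which factors as (x - (7))(x - (-1)) = 0.
Roots r₁ = 7, r₂ = -1 (distinct).
General solution: g(n) = A·(7)^n + B·(-1)^n.
From g(0) = 7: A + B = 7.
From g(1) = 2: 7A - B = 2.
Solving: A = \frac{9}{8}, B = \frac{47}{8}.
So g(n) = \frac{47 \left(-1\right)^{n}}{8} + \frac{9 \cdot 7^{n}}{8}.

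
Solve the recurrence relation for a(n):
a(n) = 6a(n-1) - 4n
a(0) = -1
First-order linear with linear forcing.
Homogeneous solution: a_h(n) = A·(6)^n.
Try particular a_p(n) = pn + q. Substituting:
  pn + q = 6(p(n-1) + q) - 4n.
Matching the n-coefficient: p = 6p - 4 ⇒ p = \frac{4}{5}.
Matching constants: q = -6p + 6q ⇒ q = \frac{24}{25}.
General: a(n) = A·(6)^n + \frac{4 n}{5} + \frac{24}{25}.
Apply a(0) = -1: A + \frac{24}{25} = -1 ⇒ A = - \frac{49}{25}.
So a(n) = - \frac{49 \cdot 6^{n}}{25} + \frac{4 n}{5} + \frac{24}{25}.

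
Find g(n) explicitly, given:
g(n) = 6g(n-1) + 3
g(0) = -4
First-order linear non-homogeneous.
Homogeneous solution: g_h(n) = A·(6)^n.
Try constant particular solution g_p = K: K = 6K + 3 ⇒ K = - \frac{3}{5}.
General: g(n) = A·(6)^n - \frac{3}{5}.
Apply g(0) = -4: A - \frac{3}{5} = -4 ⇒ A = - \frac{17}{5}.
So g(n) = - \frac{17 \cdot 6^{n}}{5} - \frac{3}{5}.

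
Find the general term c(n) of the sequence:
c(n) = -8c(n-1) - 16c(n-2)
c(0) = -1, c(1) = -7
Characteristic equation: x² + 8x + 16 = 0, which is (x - (-4))².
Repeated root r = -4.
General solution: c(n) = (A + Bn)·(-4)^n.
From c(0) = -1: A = -1.
From c(1) = -7: (A + B)·(-4) = -7 ⇒ B = \frac{11}{4}.
So c(n) = \left(\frac{11 n}{4} - 1\right) \cdot (-4)^n.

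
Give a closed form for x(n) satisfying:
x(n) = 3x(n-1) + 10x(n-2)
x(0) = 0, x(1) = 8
Characteristic equation: x² - 3x - 10 = 0, which factors as (x - (5))(x - (-2)) = 0.
Roots r₁ = 5, r₂ = -2 (distinct).
General solution: x(n) = A·(5)^n + B·(-2)^n.
From x(0) = 0: A + B = 0.
From x(1) = 8: 5A - 2B = 8.
Solving: A = \frac{8}{7}, B = - \frac{8}{7}.
So x(n) = - \frac{8 \left(-2\right)^{n}}{7} + \frac{8 \cdot 5^{n}}{7}.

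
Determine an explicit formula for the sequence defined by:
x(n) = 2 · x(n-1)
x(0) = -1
Pure geometric recurrence with ratio 2.
By induction x(n) = x(0) · (2)^n = - 2^{n}.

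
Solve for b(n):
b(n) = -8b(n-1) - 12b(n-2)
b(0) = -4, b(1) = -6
Characteristic equation: x² + 8x + 12 = 0, which factors as (x - (-2))(x - (-6)) = 0.
Roots r₁ = -2, r₂ = -6 (distinct).
General solution: b(n) = A·(-2)^n + B·(-6)^n.
From b(0) = -4: A + B = -4.
From b(1) = -6: -2A - 6B = -6.
Solving: A = - \frac{15}{2}, B = \frac{7}{2}.
So b(n) = - \frac{15 \left(-2\right)^{n}}{2} + \frac{7 \left(-6\right)^{n}}{2}.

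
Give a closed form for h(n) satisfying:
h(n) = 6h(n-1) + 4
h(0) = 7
First-order linear non-homogeneous.
Homogeneous solution: h_h(n) = A·(6)^n.
Try constant particular solution h_p = K: K = 6K + 4 ⇒ K = - \frac{4}{5}.
General: h(n) = A·(6)^n - \frac{4}{5}.
Apply h(0) = 7: A - \frac{4}{5} = 7 ⇒ A = \frac{39}{5}.
So h(n) = \frac{39 \cdot 6^{n}}{5} - \frac{4}{5}.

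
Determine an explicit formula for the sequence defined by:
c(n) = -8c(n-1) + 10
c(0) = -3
First-order linear non-homogeneous.
Homogeneous solution: c_h(n) = A·(-8)^n.
Try constant particular solution c_p = K: K = -8K + 10 ⇒ K = \frac{10}{9}.
General: c(n) = A·(-8)^n + \frac{10}{9}.
Apply c(0) = -3: A + \frac{10}{9} = -3 ⇒ A = - \frac{37}{9}.
So c(n) = \frac{10}{9} - \frac{37 \left(-8\right)^{n}}{9}.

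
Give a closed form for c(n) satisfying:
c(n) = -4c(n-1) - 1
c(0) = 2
First-order linear non-homogeneous.
Homogeneous solution: c_h(n) = A·(-4)^n.
Try constant particular solution c_p = K: K = -4K - 1 ⇒ K = - \frac{1}{5}.
General: c(n) = A·(-4)^n - \frac{1}{5}.
Apply c(0) = 2: A - \frac{1}{5} = 2 ⇒ A = \frac{11}{5}.
So c(n) = \frac{11 \left(-4\right)^{n}}{5} - \frac{1}{5}.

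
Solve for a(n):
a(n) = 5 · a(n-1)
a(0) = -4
Pure geometric recurrence with ratio 5.
By induction a(n) = a(0) · (5)^n = - 4 \cdot 5^{n}.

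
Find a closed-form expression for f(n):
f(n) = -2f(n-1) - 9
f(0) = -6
First-order linear non-homogeneous.
Homogeneous solution: f_h(n) = A·(-2)^n.
Try constant particular solution f_p = K: K = -2K - 9 ⇒ K = -3.
General: f(n) = A·(-2)^n - 3.
Apply f(0) = -6: A - 3 = -6 ⇒ A = -3.
So f(n) = - 3 \left(-2\right)^{n} - 3.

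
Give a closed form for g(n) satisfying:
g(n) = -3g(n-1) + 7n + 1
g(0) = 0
First-order linear with linear forcing.
Homogeneous solution: g_h(n) = A·(-3)^n.
Try particular g_p(n) = pn + q. Substituting:
  pn + q = -3(p(n-1) + q) + 7n + 1.
Matching the n-coefficient: p = -3p + 7 ⇒ p = \frac{7}{4}.
Matching constants: q = 3p - 3q + 1 ⇒ q = \frac{25}{16}.
General: g(n) = A·(-3)^n + \frac{7 n}{4} + \frac{25}{16}.
Apply g(0) = 0: A + \frac{25}{16} = 0 ⇒ A = - \frac{25}{16}.
So g(n) = - \frac{25 \left(-3\right)^{n}}{16} + \frac{7 n}{4} + \frac{25}{16}.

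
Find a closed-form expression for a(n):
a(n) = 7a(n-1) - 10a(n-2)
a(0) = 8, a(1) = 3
Characteristic equation: x² - 7x + 10 = 0, which factors as (x - (5))(x - (2)) = 0.
Roots r₁ = 5, r₂ = 2 (distinct).
General solution: a(n) = A·(5)^n + B·(2)^n.
From a(0) = 8: A + B = 8.
From a(1) = 3: 5A + 2B = 3.
Solving: A = - \frac{13}{3}, B = \frac{37}{3}.
So a(n) = \frac{37 \cdot 2^{n}}{3} - \frac{13 \cdot 5^{n}}{3}.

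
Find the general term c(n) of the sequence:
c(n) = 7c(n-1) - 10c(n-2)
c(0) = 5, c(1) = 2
Characteristic equation: x² - 7x + 10 = 0, which factors as (x - (5))(x - (2)) = 0.
Roots r₁ = 5, r₂ = 2 (distinct).
General solution: c(n) = A·(5)^n + B·(2)^n.
From c(0) = 5: A + B = 5.
From c(1) = 2: 5A + 2B = 2.
Solving: A = - \frac{8}{3}, B = \frac{23}{3}.
So c(n) = \frac{23 \cdot 2^{n}}{3} - \frac{8 \cdot 5^{n}}{3}.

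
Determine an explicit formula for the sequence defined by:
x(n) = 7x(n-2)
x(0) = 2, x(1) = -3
Characteristic equation: x² - 7 = 0.
Discriminant Δ = (0)² + 4·(7) = 28.
Roots r₁,₂ = (0 ± √28)/2, so r₁ = \sqrt{7}, r₂ = - \sqrt{7}.
General solution: x(n) = A·r₁^n + B·r₂^n.
From the initial conditions, A + B = 2 and r₁A + r₂B = -3.
Since r₁ - r₂ = √28: A = (-3 - (2)r₂)/√28 = 1 - \frac{3 \sqrt{7}}{14}, and B = 2 - A = \frac{3 \sqrt{7}}{14} + 1.
So x(n) = \left(1 - \frac{3 \sqrt{7}}{14}\right)\left(\sqrt{7}\right)^n + \left(\frac{3 \sqrt{7}}{14} + 1\right)\left(- \sqrt{7}\right)^n.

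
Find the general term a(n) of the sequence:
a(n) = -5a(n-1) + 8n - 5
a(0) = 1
First-order linear with linear forcing.
Homogeneous solution: a_h(n) = A·(-5)^n.
Try particular a_p(n) = pn + q. Substituting:
  pn + q = -5(p(n-1) + q) + 8n - 5.
Matching the n-coefficient: p = -5p + 8 ⇒ p = \frac{4}{3}.
Matching constants: q = 5p - 5q - 5 ⇒ q = \frac{5}{18}.
General: a(n) = A·(-5)^n + \frac{4 n}{3} + \frac{5}{18}.
Apply a(0) = 1: A + \frac{5}{18} = 1 ⇒ A = \frac{13}{18}.
So a(n) = \frac{13 \left(-5\right)^{n}}{18} + \frac{4 n}{3} + \frac{5}{18}.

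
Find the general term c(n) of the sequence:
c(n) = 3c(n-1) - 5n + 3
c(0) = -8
First-order linear with linear forcing.
Homogeneous solution: c_h(n) = A·(3)^n.
Try particular c_p(n) = pn + q. Substituting:
  pn + q = 3(p(n-1) + q) - 5n + 3.
Matching the n-coefficient: p = 3p - 5 ⇒ p = \frac{5}{2}.
Matching constants: q = -3p + 3q + 3 ⇒ q = \frac{9}{4}.
General: c(n) = A·(3)^n + \frac{5 n}{2} + \frac{9}{4}.
Apply c(0) = -8: A + \frac{9}{4} = -8 ⇒ A = - \frac{41}{4}.
So c(n) = - \frac{41 \cdot 3^{n}}{4} + \frac{5 n}{2} + \frac{9}{4}.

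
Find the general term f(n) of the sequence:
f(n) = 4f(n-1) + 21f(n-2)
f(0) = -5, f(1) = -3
Characteristic equation: x² - 4x - 21 = 0, which factors as (x - (7))(x - (-3)) = 0.
Roots r₁ = 7, r₂ = -3 (distinct).
General solution: f(n) = A·(7)^n + B·(-3)^n.
From f(0) = -5: A + B = -5.
From f(1) = -3: 7A - 3B = -3.
Solving: A = - \frac{9}{5}, B = - \frac{16}{5}.
So f(n) = - \frac{16 \left(-3\right)^{n}}{5} - \frac{9 \cdot 7^{n}}{5}.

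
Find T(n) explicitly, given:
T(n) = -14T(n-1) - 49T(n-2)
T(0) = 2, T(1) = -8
Characteristic equation: x² + 14x + 49 = 0, which is (x - (-7))².
Repeated root r = -7.
General solution: T(n) = (A + Bn)·(-7)^n.
From T(0) = 2: A = 2.
From T(1) = -8: (A + B)·(-7) = -8 ⇒ B = - \frac{6}{7}.
So T(n) = \left(2 - \frac{6 n}{7}\right) \cdot (-7)^n.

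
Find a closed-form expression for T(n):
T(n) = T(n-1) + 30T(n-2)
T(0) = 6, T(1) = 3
Characteristic equation: x² - x - 30 = 0, which factors as (x - (-5))(x - (6)) = 0.
Roots r₁ = -5, r₂ = 6 (distinct).
General solution: T(n) = A·(-5)^n + B·(6)^n.
From T(0) = 6: A + B = 6.
From T(1) = 3: -5A + 6B = 3.
Solving: A = 3, B = 3.
So T(n) = 3 \left(-5\right)^{n} + 3 \cdot 6^{n}.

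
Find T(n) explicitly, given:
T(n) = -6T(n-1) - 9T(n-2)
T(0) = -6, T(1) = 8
Characteristic equation: x² + 6x + 9 = 0, which is (x - (-3))².
Repeated root r = -3.
General solution: T(n) = (A + Bn)·(-3)^n.
From T(0) = -6: A = -6.
From T(1) = 8: (A + B)·(-3) = 8 ⇒ B = \frac{10}{3}.
So T(n) = \left(\frac{10 n}{3} - 6\right) \cdot (-3)^n.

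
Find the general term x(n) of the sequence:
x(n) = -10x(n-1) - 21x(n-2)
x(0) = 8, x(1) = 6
Characteristic equation: x² + 10x + 21 = 0, which factors as (x - (-7))(x - (-3)) = 0.
Roots r₁ = -7, r₂ = -3 (distinct).
General solution: x(n) = A·(-7)^n + B·(-3)^n.
From x(0) = 8: A + B = 8.
From x(1) = 6: -7A - 3B = 6.
Solving: A = - \frac{15}{2}, B = \frac{31}{2}.
So x(n) = \frac{31 \left(-3\right)^{n}}{2} - \frac{15 \left(-7\right)^{n}}{2}.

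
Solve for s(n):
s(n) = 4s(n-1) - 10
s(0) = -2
First-order linear non-homogeneous.
Homogeneous solution: s_h(n) = A·(4)^n.
Try constant particular solution s_p = K: K = 4K - 10 ⇒ K = \frac{10}{3}.
General: s(n) = A·(4)^n + \frac{10}{3}.
Apply s(0) = -2: A + \frac{10}{3} = -2 ⇒ A = - \frac{16}{3}.
So s(n) = \frac{10}{3} - \frac{16 \cdot 4^{n}}{3}.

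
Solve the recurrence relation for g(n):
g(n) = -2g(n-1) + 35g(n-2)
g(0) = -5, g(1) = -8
Characteristic equation: x² + 2x - 35 = 0, which factors as (x - (5))(x - (-7)) = 0.
Roots r₁ = 5, r₂ = -7 (distinct).
General solution: g(n) = A·(5)^n + B·(-7)^n.
From g(0) = -5: A + B = -5.
From g(1) = -8: 5A - 7B = -8.
Solving: A = - \frac{43}{12}, B = - \frac{17}{12}.
So g(n) = - \frac{17 \left(-7\right)^{n}}{12} - \frac{43 \cdot 5^{n}}{12}.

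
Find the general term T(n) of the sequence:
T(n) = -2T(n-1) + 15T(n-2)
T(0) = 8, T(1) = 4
Characteristic equation: x² + 2x - 15 = 0, which factors as (x - (-5))(x - (3)) = 0.
Roots r₁ = -5, r₂ = 3 (distinct).
General solution: T(n) = A·(-5)^n + B·(3)^n.
From T(0) = 8: A + B = 8.
From T(1) = 4: -5A + 3B = 4.
Solving: A = \frac{5}{2}, B = \frac{11}{2}.
So T(n) = \frac{5 \left(-5\right)^{n}}{2} + \frac{11 \cdot 3^{n}}{2}.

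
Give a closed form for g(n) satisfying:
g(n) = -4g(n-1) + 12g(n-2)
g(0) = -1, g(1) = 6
Characteristic equation: x² + 4x - 12 = 0, which factors as (x - (2))(x - (-6)) = 0.
Roots r₁ = 2, r₂ = -6 (distinct).
General solution: g(n) = A·(2)^n + B·(-6)^n.
From g(0) = -1: A + B = -1.
From g(1) = 6: 2A - 6B = 6.
Solving: A = 0, B = -1.
So g(n) = - \left(-6\right)^{n}.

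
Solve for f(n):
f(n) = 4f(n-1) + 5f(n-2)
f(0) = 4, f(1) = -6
Characteristic equation: x² - 4x - 5 = 0, which factors as (x - (-1))(x - (5)) = 0.
Roots r₁ = -1, r₂ = 5 (distinct).
General solution: f(n) = A·(-1)^n + B·(5)^n.
From f(0) = 4: A + B = 4.
From f(1) = -6: -A + 5B = -6.
Solving: A = \frac{13}{3}, B = - \frac{1}{3}.
So f(n) = \frac{13 \left(-1\right)^{n}}{3} - \frac{5^{n}}{3}.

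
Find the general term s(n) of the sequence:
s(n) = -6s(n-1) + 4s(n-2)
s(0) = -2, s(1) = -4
Characteristic equation: x² + 6x - 4 = 0.
Discriminant Δ = (-6)² + 4·(4) = 52.
Roots r₁,₂ = (-6 ± √52)/2, so r₁ = -3 + \sqrt{13}, r₂ = - \sqrt{13} - 3.
General solution: s(n) = A·r₁^n + B·r₂^n.
From the initial conditions, A + B = -2 and r₁A + r₂B = -4.
Since r₁ - r₂ = √52: A = (-4 - (-2)r₂)/√52 = - \frac{5 \sqrt{13}}{13} - 1, and B = -2 - A = -1 + \frac{5 \sqrt{13}}{13}.
So s(n) = \left(- \frac{5 \sqrt{13}}{13} - 1\right)\left(-3 + \sqrt{13}\right)^n + \left(-1 + \frac{5 \sqrt{13}}{13}\right)\left(- \sqrt{13} - 3\right)^n.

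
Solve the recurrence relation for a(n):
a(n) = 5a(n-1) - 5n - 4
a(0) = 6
First-order linear with linear forcing.
Homogeneous solution: a_h(n) = A·(5)^n.
Try particular a_p(n) = pn + q. Substituting:
  pn + q = 5(p(n-1) + q) - 5n - 4.
Matching the n-coefficient: p = 5p - 5 ⇒ p = \frac{5}{4}.
Matching constants: q = -5p + 5q - 4 ⇒ q = \frac{41}{16}.
General: a(n) = A·(5)^n + \frac{5 n}{4} + \frac{41}{16}.
Apply a(0) = 6: A + \frac{41}{16} = 6 ⇒ A = \frac{55}{16}.
So a(n) = \frac{55 \cdot 5^{n}}{16} + \frac{5 n}{4} + \frac{41}{16}.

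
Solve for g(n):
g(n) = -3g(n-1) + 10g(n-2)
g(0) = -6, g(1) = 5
Characteristic equation: x² + 3x - 10 = 0, which factors as (x - (2))(x - (-5)) = 0.
Roots r₁ = 2, r₂ = -5 (distinct).
General solution: g(n) = A·(2)^n + B·(-5)^n.
From g(0) = -6: A + B = -6.
From g(1) = 5: 2A - 5B = 5.
Solving: A = - \frac{25}{7}, B = - \frac{17}{7}.
So g(n) = - \frac{17 \left(-5\right)^{n}}{7} - \frac{25 \cdot 2^{n}}{7}.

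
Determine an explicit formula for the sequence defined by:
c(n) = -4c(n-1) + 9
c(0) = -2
First-order linear non-homogeneous.
Homogeneous solution: c_h(n) = A·(-4)^n.
Try constant particular solution c_p = K: K = -4K + 9 ⇒ K = \frac{9}{5}.
General: c(n) = A·(-4)^n + \frac{9}{5}.
Apply c(0) = -2: A + \frac{9}{5} = -2 ⇒ A = - \frac{19}{5}.
So c(n) = \frac{9}{5} - \frac{19 \left(-4\right)^{n}}{5}.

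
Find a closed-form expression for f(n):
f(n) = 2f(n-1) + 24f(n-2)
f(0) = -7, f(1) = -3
Characteristic equation: x² - 2x - 24 = 0, which factors as (x - (6))(x - (-4)) = 0.
Roots r₁ = 6, r₂ = -4 (distinct).
General solution: f(n) = A·(6)^n + B·(-4)^n.
From f(0) = -7: A + B = -7.
From f(1) = -3: 6A - 4B = -3.
Solving: A = - \frac{31}{10}, B = - \frac{39}{10}.
So f(n) = - \frac{39 \left(-4\right)^{n}}{10} - \frac{31 \cdot 6^{n}}{10}.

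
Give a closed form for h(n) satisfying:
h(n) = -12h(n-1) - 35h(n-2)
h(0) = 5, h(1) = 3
Characteristic equation: x² + 12x + 35 = 0, which factors as (x - (-5))(x - (-7)) = 0.
Roots r₁ = -5, r₂ = -7 (distinct).
General solution: h(n) = A·(-5)^n + B·(-7)^n.
From h(0) = 5: A + B = 5.
From h(1) = 3: -5A - 7B = 3.
Solving: A = 19, B = -14.
So h(n) = 19 \left(-5\right)^{n} - 14 \left(-7\right)^{n}.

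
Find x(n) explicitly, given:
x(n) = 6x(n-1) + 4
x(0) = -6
First-order linear non-homogeneous.
Homogeneous solution: x_h(n) = A·(6)^n.
Try constant particular solution x_p = K: K = 6K + 4 ⇒ K = - \frac{4}{5}.
General: x(n) = A·(6)^n - \frac{4}{5}.
Apply x(0) = -6: A - \frac{4}{5} = -6 ⇒ A = - \frac{26}{5}.
So x(n) = - \frac{26 \cdot 6^{n}}{5} - \frac{4}{5}.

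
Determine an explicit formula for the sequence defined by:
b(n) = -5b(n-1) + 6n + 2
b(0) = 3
First-order linear with linear forcing.
Homogeneous solution: b_h(n) = A·(-5)^n.
Try particular b_p(n) = pn + q. Substituting:
  pn + q = -5(p(n-1) + q) + 6n + 2.
Matching the n-coefficient: p = -5p + 6 ⇒ p = 1.
Matching constants: q = 5p - 5q + 2 ⇒ q = \frac{7}{6}.
General: b(n) = A·(-5)^n + n + \frac{7}{6}.
Apply b(0) = 3: A + \frac{7}{6} = 3 ⇒ A = \frac{11}{6}.
So b(n) = \frac{11 \left(-5\right)^{n}}{6} + n + \frac{7}{6}.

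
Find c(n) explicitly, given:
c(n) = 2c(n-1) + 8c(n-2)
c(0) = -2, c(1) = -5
Characteristic equation: x² - 2x - 8 = 0, which factors as (x - (4))(x - (-2)) = 0.
Roots r₁ = 4, r₂ = -2 (distinct).
General solution: c(n) = A·(4)^n + B·(-2)^n.
From c(0) = -2: A + B = -2.
From c(1) = -5: 4A - 2B = -5.
Solving: A = - \frac{3}{2}, B = - \frac{1}{2}.
So c(n) = - \frac{\left(-2\right)^{n}}{2} - \frac{3 \cdot 4^{n}}{2}.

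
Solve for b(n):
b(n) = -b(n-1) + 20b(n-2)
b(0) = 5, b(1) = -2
Characteristic equation: x² + x - 20 = 0, which factors as (x - (4))(x - (-5)) = 0.
Roots r₁ = 4, r₂ = -5 (distinct).
General solution: b(n) = A·(4)^n + B·(-5)^n.
From b(0) = 5: A + B = 5.
From b(1) = -2: 4A - 5B = -2.
Solving: A = \frac{23}{9}, B = \frac{22}{9}.
So b(n) = \frac{22 \left(-5\right)^{n}}{9} + \frac{23 \cdot 4^{n}}{9}.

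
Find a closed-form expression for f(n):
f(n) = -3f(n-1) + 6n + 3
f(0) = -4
First-order linear with linear forcing.
Homogeneous solution: f_h(n) = A·(-3)^n.
Try particular f_p(n) = pn + q. Substituting:
  pn + q = -3(p(n-1) + q) + 6n + 3.
Matching the n-coefficient: p = -3p + 6 ⇒ p = \frac{3}{2}.
Matching constants: q = 3p - 3q + 3 ⇒ q = \frac{15}{8}.
General: f(n) = A·(-3)^n + \frac{3 n}{2} + \frac{15}{8}.
Apply f(0) = -4: A + \frac{15}{8} = -4 ⇒ A = - \frac{47}{8}.
So f(n) = - \frac{47 \left(-3\right)^{n}}{8} + \frac{3 n}{2} + \frac{15}{8}.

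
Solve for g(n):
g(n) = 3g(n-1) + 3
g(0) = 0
First-order linear non-homogeneous.
Homogeneous solution: g_h(n) = A·(3)^n.
Try constant particular solution g_p = K: K = 3K + 3 ⇒ K = - \frac{3}{2}.
General: g(n) = A·(3)^n - \frac{3}{2}.
Apply g(0) = 0: A - \frac{3}{2} = 0 ⇒ A = \frac{3}{2}.
So g(n) = \frac{3 \cdot 3^{n}}{2} - \frac{3}{2}.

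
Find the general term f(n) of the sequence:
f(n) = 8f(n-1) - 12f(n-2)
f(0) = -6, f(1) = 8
Characteristic equation: x² - 8x + 12 = 0, which factors as (x - (6))(x - (2)) = 0.
Roots r₁ = 6, r₂ = 2 (distinct).
General solution: f(n) = A·(6)^n + B·(2)^n.
From f(0) = -6: A + B = -6.
From f(1) = 8: 6A + 2B = 8.
Solving: A = 5, B = -11.
So f(n) = - 11 \cdot 2^{n} + 5 \cdot 6^{n}.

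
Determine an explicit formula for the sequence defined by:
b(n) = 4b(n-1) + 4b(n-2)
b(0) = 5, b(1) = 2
Characteristic equation: x² - 4x - 4 = 0.
Discriminant Δ = (4)² + 4·(4) = 32.
Roots r₁,₂ = (4 ± √32)/2, so r₁ = 2 + 2 \sqrt{2}, r₂ = 2 - 2 \sqrt{2}.
General solution: b(n) = A·r₁^n + B·r₂^n.
From the initial conditions, A + B = 5 and r₁A + r₂B = 2.
Since r₁ - r₂ = √32: A = (2 - (5)r₂)/√32 = \frac{5}{2} - \sqrt{2}, and B = 5 - A = \sqrt{2} + \frac{5}{2}.
So b(n) = \left(\frac{5}{2} - \sqrt{2}\right)\left(2 + 2 \sqrt{2}\right)^n + \left(\sqrt{2} + \frac{5}{2}\right)\left(2 - 2 \sqrt{2}\right)^n.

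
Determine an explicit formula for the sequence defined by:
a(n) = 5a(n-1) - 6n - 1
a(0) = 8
First-order linear with linear forcing.
Homogeneous solution: a_h(n) = A·(5)^n.
Try particular a_p(n) = pn + q. Substituting:
  pn + q = 5(p(n-1) + q) - 6n - 1.
Matching the n-coefficient: p = 5p - 6 ⇒ p = \frac{3}{2}.
Matching constants: q = -5p + 5q - 1 ⇒ q = \frac{17}{8}.
General: a(n) = A·(5)^n + \frac{3 n}{2} + \frac{17}{8}.
Apply a(0) = 8: A + \frac{17}{8} = 8 ⇒ A = \frac{47}{8}.
So a(n) = \frac{47 \cdot 5^{n}}{8} + \frac{3 n}{2} + \frac{17}{8}.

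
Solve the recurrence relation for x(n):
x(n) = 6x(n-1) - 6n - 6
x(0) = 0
First-order linear with linear forcing.
Homogeneous solution: x_h(n) = A·(6)^n.
Try particular x_p(n) = pn + q. Substituting:
  pn + q = 6(p(n-1) + q) - 6n - 6.
Matching the n-coefficient: p = 6p - 6 ⇒ p = \frac{6}{5}.
Matching constants: q = -6p + 6q - 6 ⇒ q = \frac{66}{25}.
General: x(n) = A·(6)^n + \frac{6 n}{5} + \frac{66}{25}.
Apply x(0) = 0: A + \frac{66}{25} = 0 ⇒ A = - \frac{66}{25}.
So x(n) = - \frac{66 \cdot 6^{n}}{25} + \frac{6 n}{5} + \frac{66}{25}.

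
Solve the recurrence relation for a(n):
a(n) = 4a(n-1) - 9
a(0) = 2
First-order linear non-homogeneous.
Homogeneous solution: a_h(n) = A·(4)^n.
Try constant particular solution a_p = K: K = 4K - 9 ⇒ K = 3.
General: a(n) = A·(4)^n + 3.
Apply a(0) = 2: A + 3 = 2 ⇒ A = -1.
So a(n) = 3 - 4^{n}.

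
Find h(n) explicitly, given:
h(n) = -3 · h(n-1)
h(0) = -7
Pure geometric recurrence with ratio -3.
By induction h(n) = h(0) · (-3)^n = - 7 \left(-3\right)^{n}.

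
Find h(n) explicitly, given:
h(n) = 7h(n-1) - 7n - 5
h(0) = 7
First-order linear with linear forcing.
Homogeneous solution: h_h(n) = A·(7)^n.
Try particular h_p(n) = pn + q. Substituting:
  pn + q = 7(p(n-1) + q) - 7n - 5.
Matching the n-coefficient: p = 7p - 7 ⇒ p = \frac{7}{6}.
Matching constants: q = -7p + 7q - 5 ⇒ q = \frac{79}{36}.
General: h(n) = A·(7)^n + \frac{7 n}{6} + \frac{79}{36}.
Apply h(0) = 7: A + \frac{79}{36} = 7 ⇒ A = \frac{173}{36}.
So h(n) = \frac{173 \cdot 7^{n}}{36} + \frac{7 n}{6} + \frac{79}{36}.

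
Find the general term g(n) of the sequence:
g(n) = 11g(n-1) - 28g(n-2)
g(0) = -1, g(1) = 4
Characteristic equation: x² - 11x + 28 = 0, which factors as (x - (4))(x - (7)) = 0.
Roots r₁ = 4, r₂ = 7 (distinct).
General solution: g(n) = A·(4)^n + B·(7)^n.
From g(0) = -1: A + B = -1.
From g(1) = 4: 4A + 7B = 4.
Solving: A = - \frac{11}{3}, B = \frac{8}{3}.
So g(n) = - \frac{11 \cdot 4^{n}}{3} + \frac{8 \cdot 7^{n}}{3}.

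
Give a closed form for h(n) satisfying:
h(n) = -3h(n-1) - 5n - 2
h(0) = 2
First-order linear with linear forcing.
Homogeneous solution: h_h(n) = A·(-3)^n.
Try particular h_p(n) = pn + q. Substituting:
  pn + q = -3(p(n-1) + q) - 5n - 2.
Matching the n-coefficient: p = -3p - 5 ⇒ p = - \frac{5}{4}.
Matching constants: q = 3p - 3q - 2 ⇒ q = - \frac{23}{16}.
General: h(n) = A·(-3)^n - \frac{5 n}{4} - \frac{23}{16}.
Apply h(0) = 2: A - \frac{23}{16} = 2 ⇒ A = \frac{55}{16}.
So h(n) = \frac{55 \left(-3\right)^{n}}{16} - \frac{5 n}{4} - \frac{23}{16}.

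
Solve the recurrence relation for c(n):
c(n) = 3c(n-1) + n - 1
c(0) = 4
First-order linear with linear forcing.
Homogeneous solution: c_h(n) = A·(3)^n.
Try particular c_p(n) = pn + q. Substituting:
  pn + q = 3(p(n-1) + q) + n - 1.
Matching the n-coefficient: p = 3p + 1 ⇒ p = - \frac{1}{2}.
Matching constants: q = -3p + 3q - 1 ⇒ q = - \frac{1}{4}.
General: c(n) = A·(3)^n - \frac{n}{2} - \frac{1}{4}.
Apply c(0) = 4: A - \frac{1}{4} = 4 ⇒ A = \frac{17}{4}.
So c(n) = \frac{17 \cdot 3^{n}}{4} - \frac{n}{2} - \frac{1}{4}.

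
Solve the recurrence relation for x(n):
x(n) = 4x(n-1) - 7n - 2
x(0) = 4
First-order linear with linear forcing.
Homogeneous solution: x_h(n) = A·(4)^n.
Try particular x_p(n) = pn + q. Substituting:
  pn + q = 4(p(n-1) + q) - 7n - 2.
Matching the n-coefficient: p = 4p - 7 ⇒ p = \frac{7}{3}.
Matching constants: q = -4p + 4q - 2 ⇒ q = \frac{34}{9}.
General: x(n) = A·(4)^n + \frac{7 n}{3} + \frac{34}{9}.
Apply x(0) = 4: A + \frac{34}{9} = 4 ⇒ A = \frac{2}{9}.
So x(n) = \frac{2 \cdot 4^{n}}{9} + \frac{7 n}{3} + \frac{34}{9}.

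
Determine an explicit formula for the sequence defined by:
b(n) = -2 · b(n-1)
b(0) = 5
Pure geometric recurrence with ratio -2.
By induction b(n) = b(0) · (-2)^n = 5 \left(-2\right)^{n}.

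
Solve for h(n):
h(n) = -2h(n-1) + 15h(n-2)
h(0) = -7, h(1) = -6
Characteristic equation: x² + 2x - 15 = 0, which factors as (x - (3))(x - (-5)) = 0.
Roots r₁ = 3, r₂ = -5 (distinct).
General solution: h(n) = A·(3)^n + B·(-5)^n.
From h(0) = -7: A + B = -7.
From h(1) = -6: 3A - 5B = -6.
Solving: A = - \frac{41}{8}, B = - \frac{15}{8}.
So h(n) = - \frac{15 \left(-5\right)^{n}}{8} - \frac{41 \cdot 3^{n}}{8}.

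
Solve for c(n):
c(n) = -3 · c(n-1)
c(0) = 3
Pure geometric recurrence with ratio -3.
By induction c(n) = c(0) · (-3)^n = 3 \left(-3\right)^{n}.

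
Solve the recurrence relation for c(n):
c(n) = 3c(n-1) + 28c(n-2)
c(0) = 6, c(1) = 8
Characteristic equation: x² - 3x - 28 = 0, which factors as (x - (7))(x - (-4)) = 0.
Roots r₁ = 7, r₂ = -4 (distinct).
General solution: c(n) = A·(7)^n + B·(-4)^n.
From c(0) = 6: A + B = 6.
From c(1) = 8: 7A - 4B = 8.
Solving: A = \frac{32}{11}, B = \frac{34}{11}.
So c(n) = \frac{34 \left(-4\right)^{n}}{11} + \frac{32 \cdot 7^{n}}{11}.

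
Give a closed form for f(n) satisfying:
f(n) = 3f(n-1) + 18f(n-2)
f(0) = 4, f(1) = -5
Characteristic equation: x² - 3x - 18 = 0, which factors as (x - (6))(x - (-3)) = 0.
Roots r₁ = 6, r₂ = -3 (distinct).
General solution: f(n) = A·(6)^n + B·(-3)^n.
From f(0) = 4: A + B = 4.
From f(1) = -5: 6A - 3B = -5.
Solving: A = \frac{7}{9}, B = \frac{29}{9}.
So f(n) = \frac{29 \left(-3\right)^{n}}{9} + \frac{7 \cdot 6^{n}}{9}.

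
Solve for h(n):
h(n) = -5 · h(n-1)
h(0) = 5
Pure geometric recurrence with ratio -5.
By induction h(n) = h(0) · (-5)^n = 5 \left(-5\right)^{n}.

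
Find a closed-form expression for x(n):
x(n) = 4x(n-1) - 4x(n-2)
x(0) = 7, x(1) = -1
Characteristic equation: x² - 4x + 4 = 0, which is (x - (2))².
Repeated root r = 2.
General solution: x(n) = (A + Bn)·(2)^n.
From x(0) = 7: A = 7.
From x(1) = -1: (A + B)·(2) = -1 ⇒ B = - \frac{15}{2}.
So x(n) = \left(7 - \frac{15 n}{2}\right) \cdot (2)^n.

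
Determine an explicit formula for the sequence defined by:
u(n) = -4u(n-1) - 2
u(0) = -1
First-order linear non-homogeneous.
Homogeneous solution: u_h(n) = A·(-4)^n.
Try constant particular solution u_p = K: K = -4K - 2 ⇒ K = - \frac{2}{5}.
General: u(n) = A·(-4)^n - \frac{2}{5}.
Apply u(0) = -1: A - \frac{2}{5} = -1 ⇒ A = - \frac{3}{5}.
So u(n) = - \frac{3 \left(-4\right)^{n}}{5} - \frac{2}{5}.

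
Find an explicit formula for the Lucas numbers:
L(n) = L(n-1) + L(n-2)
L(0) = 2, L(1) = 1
This is the Lucas sequence.
Characteristic equation: x² - x - 1 = 0; roots r₁ = \frac{1}{2} + \frac{\sqrt{5}}{2}, r₂ = \frac{1}{2} - \frac{\sqrt{5}}{2}.
General: L(n) = A·r₁^n + B·r₂^n. Solving with L(0)=2, L(1)=1 gives A = 1, B = 1.
So L(n) = 2^{- n} \left(\left(1 - \sqrt{5}\right)^{n} + \left(1 + \sqrt{5}\right)^{n}\right).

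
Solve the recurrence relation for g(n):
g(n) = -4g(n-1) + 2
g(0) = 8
First-order linear non-homogeneous.
Homogeneous solution: g_h(n) = A·(-4)^n.
Try constant particular solution g_p = K: K = -4K + 2 ⇒ K = \frac{2}{5}.
General: g(n) = A·(-4)^n + \frac{2}{5}.
Apply g(0) = 8: A + \frac{2}{5} = 8 ⇒ A = \frac{38}{5}.
So g(n) = \frac{38 \left(-4\right)^{n}}{5} + \frac{2}{5}.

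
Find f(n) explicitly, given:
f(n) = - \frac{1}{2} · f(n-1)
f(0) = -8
Pure geometric recurrence with ratio - \frac{1}{2}.
By induction f(n) = f(0) · (- \frac{1}{2})^n = - 8 \left(- \frac{1}{2}\right)^{n}.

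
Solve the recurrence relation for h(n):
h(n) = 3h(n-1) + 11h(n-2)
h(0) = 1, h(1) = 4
Characteristic equation: x² - 3x - 11 = 0.
Discriminant Δ = (3)² + 4·(11) = 53.
Roots r₁,₂ = (3 ± √53)/2, so r₁ = \frac{3}{2} + \frac{\sqrt{53}}{2}, r₂ = \frac{3}{2} - \frac{\sqrt{53}}{2}.
General solution: h(n) = A·r₁^n + B·r₂^n.
From the initial conditions, A + B = 1 and r₁A + r₂B = 4.
Since r₁ - r₂ = √53: A = (4 - (1)r₂)/√53 = \frac{5 \sqrt{53}}{106} + \frac{1}{2}, and B = 1 - A = \frac{1}{2} - \frac{5 \sqrt{53}}{106}.
So h(n) = \left(\frac{5 \sqrt{53}}{106} + \frac{1}{2}\right)\left(\frac{3}{2} + \frac{\sqrt{53}}{2}\right)^n + \left(\frac{1}{2} - \frac{5 \sqrt{53}}{106}\right)\left(\frac{3}{2} - \frac{\sqrt{53}}{2}\right)^n.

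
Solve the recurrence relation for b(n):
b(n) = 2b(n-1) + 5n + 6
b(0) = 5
First-order linear with linear forcing.
Homogeneous solution: b_h(n) = A·(2)^n.
Try particular b_p(n) = pn + q. Substituting:
  pn + q = 2(p(n-1) + q) + 5n + 6.
Matching the n-coefficient: p = 2p + 5 ⇒ p = -5.
Matching constants: q = -2p + 2q + 6 ⇒ q = -16.
General: b(n) = A·(2)^n - 5 n - 16.
Apply b(0) = 5: A - 16 = 5 ⇒ A = 21.
So b(n) = 21 \cdot 2^{n} - 5 n - 16.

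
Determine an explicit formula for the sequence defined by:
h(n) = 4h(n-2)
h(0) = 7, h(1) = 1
Characteristic equation: x² - 4 = 0, which factors as (x - (2))(x - (-2)) = 0.
Roots r₁ = 2, r₂ = -2 (distinct).
General solution: h(n) = A·(2)^n + B·(-2)^n.
From h(0) = 7: A + B = 7.
From h(1) = 1: 2A - 2B = 1.
Solving: A = \frac{15}{4}, B = \frac{13}{4}.
So h(n) = \frac{13 \left(-2\right)^{n}}{4} + \frac{15 \cdot 2^{n}}{4}.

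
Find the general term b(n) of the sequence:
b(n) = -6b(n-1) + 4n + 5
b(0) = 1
First-order linear with linear forcing.
Homogeneous solution: b_h(n) = A·(-6)^n.
Try particular b_p(n) = pn + q. Substituting:
  pn + q = -6(p(n-1) + q) + 4n + 5.
Matching the n-coefficient: p = -6p + 4 ⇒ p = \frac{4}{7}.
Matching constants: q = 6p - 6q + 5 ⇒ q = \frac{59}{49}.
General: b(n) = A·(-6)^n + \frac{4 n}{7} + \frac{59}{49}.
Apply b(0) = 1: A + \frac{59}{49} = 1 ⇒ A = - \frac{10}{49}.
So b(n) = - \frac{10 \left(-6\right)^{n}}{49} + \frac{4 n}{7} + \frac{59}{49}.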